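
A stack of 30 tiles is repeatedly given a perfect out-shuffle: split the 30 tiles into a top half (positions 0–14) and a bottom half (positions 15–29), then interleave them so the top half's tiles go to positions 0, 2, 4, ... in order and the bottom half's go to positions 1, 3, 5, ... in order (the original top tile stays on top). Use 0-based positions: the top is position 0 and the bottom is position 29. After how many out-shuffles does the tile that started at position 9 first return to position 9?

Follow position 9 under repeated out-shuffles:
9 → 18 → 7 → 14 → 28 → 27 → 25 → 21 → ... → 9 (length 28)
It first returns after 28 out-shuffles.

28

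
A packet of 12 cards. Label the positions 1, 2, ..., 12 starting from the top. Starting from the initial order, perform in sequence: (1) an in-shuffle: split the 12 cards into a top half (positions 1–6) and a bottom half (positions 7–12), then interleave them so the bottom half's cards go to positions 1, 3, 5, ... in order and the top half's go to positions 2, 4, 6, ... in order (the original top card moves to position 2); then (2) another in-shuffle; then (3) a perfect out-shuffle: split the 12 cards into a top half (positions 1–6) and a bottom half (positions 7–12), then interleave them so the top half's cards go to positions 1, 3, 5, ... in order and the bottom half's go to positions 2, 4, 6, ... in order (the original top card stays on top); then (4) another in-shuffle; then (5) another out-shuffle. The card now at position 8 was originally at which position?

Undo the operations in reverse order, starting from position 8:
  undo op 5 (out-shuffle, from bottom half): 8 ← 10
  undo op 4 (in-shuffle, from top half): 10 ← 5
  undo op 3 (out-shuffle, from top half): 5 ← 3
  undo op 2 (in-shuffle, from bottom half): 3 ← 8
  undo op 1 (in-shuffle, from top half): 8 ← 4
So the card at position 8 came from original position 4.

4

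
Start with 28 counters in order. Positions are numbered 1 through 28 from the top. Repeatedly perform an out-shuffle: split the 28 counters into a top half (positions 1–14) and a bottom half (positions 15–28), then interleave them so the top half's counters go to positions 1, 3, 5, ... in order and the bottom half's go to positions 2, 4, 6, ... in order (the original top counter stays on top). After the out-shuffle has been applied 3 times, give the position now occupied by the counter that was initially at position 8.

Track the counter's position through each out-shuffle:
8 → 15 → 2 → 3

3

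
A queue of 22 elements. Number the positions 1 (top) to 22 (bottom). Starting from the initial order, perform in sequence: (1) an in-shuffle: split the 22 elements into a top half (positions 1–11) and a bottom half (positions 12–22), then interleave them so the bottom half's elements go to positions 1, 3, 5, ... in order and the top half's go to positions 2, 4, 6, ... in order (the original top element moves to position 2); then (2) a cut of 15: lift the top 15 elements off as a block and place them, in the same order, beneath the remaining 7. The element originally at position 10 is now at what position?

Track the element from position 10 forward through each operation:
  after op 1 (in-shuffle): 10 → 20
  after op 2 (cut 15): 20 → 5

5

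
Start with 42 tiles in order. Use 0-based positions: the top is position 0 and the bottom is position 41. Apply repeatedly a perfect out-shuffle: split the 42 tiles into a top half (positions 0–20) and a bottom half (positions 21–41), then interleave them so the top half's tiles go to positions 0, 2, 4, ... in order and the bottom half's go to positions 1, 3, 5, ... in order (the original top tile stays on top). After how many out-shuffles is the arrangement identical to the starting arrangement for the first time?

20

The out-shuffle permutes the 42 positions with cycle lengths [1, 1, 20, 20].
Every tile is home exactly when every cycle has completed a whole number of laps, i.e. after lcm(1, 20) = 20 out-shuffles.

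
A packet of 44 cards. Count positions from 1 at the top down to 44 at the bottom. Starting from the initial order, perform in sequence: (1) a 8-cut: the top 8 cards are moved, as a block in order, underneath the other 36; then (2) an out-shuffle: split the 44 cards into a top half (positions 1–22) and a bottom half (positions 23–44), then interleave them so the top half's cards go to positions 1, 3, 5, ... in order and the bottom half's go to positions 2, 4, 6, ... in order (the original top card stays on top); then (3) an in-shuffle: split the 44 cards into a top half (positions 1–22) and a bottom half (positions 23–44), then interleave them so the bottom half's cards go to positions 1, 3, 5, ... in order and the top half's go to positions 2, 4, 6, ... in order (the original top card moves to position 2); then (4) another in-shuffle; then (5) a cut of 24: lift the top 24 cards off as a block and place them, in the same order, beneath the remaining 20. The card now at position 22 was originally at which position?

Undo the operations in reverse order, starting from position 22:
  undo op 5 (cut 24): 22 ← 2
  undo op 4 (in-shuffle, from top half): 2 ← 1
  undo op 3 (in-shuffle, from bottom half): 1 ← 23
  undo op 2 (out-shuffle, from top half): 23 ← 12
  undo op 1 (cut 8): 12 ← 20
So the card at position 22 came from original position 20.

20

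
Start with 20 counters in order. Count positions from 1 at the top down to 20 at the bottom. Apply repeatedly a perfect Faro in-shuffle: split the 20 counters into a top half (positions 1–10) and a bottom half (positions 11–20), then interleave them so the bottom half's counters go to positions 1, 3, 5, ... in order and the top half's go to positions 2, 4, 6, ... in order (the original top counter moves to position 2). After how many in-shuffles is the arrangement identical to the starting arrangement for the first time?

The in-shuffle permutes the 20 positions with cycle lengths [2, 3, 3, 6, 6].
Every counter is home exactly when every cycle has completed a whole number of laps, i.e. after lcm(2, 3, 6) = 6 in-shuffles.

6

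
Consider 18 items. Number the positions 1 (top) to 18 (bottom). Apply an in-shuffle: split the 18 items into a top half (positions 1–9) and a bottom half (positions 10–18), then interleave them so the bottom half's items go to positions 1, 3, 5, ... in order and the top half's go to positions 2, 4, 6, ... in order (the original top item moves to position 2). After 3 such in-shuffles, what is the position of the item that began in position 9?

15

Track the item's position through each in-shuffle:
9 → 18 → 17 → 15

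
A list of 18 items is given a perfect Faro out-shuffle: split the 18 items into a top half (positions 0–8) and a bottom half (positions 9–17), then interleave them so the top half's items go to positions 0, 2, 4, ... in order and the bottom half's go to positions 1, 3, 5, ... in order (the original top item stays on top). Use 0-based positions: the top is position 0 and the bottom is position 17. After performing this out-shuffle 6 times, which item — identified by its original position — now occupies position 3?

Work backwards from position 3, undoing one out-shuffle at a time:
3 ← 10 ← 5 ← 11 ← 14 ← 7 ← 12
So the item now at position 3 started at position 12.

12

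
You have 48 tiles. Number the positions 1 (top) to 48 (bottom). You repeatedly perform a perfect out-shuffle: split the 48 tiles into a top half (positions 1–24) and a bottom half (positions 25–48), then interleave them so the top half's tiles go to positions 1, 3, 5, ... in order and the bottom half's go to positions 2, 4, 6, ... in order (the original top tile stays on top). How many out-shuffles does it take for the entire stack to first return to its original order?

23

The out-shuffle permutes the 48 positions with cycle lengths [1, 1, 23, 23].
Every tile is home exactly when every cycle has completed a whole number of laps, i.e. after lcm(1, 23) = 23 out-shuffles.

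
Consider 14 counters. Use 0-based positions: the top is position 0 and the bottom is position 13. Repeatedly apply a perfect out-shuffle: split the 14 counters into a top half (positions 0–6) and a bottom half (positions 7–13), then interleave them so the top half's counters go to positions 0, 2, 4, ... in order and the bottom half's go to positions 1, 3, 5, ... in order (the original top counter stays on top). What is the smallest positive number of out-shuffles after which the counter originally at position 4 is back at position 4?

Follow position 4 under repeated out-shuffles:
4 → 8 → 3 → 6 → 12 → 11 → 9 → 5 → 10 → 7 → 1 → 2 → 4
It first returns after 12 out-shuffles.

12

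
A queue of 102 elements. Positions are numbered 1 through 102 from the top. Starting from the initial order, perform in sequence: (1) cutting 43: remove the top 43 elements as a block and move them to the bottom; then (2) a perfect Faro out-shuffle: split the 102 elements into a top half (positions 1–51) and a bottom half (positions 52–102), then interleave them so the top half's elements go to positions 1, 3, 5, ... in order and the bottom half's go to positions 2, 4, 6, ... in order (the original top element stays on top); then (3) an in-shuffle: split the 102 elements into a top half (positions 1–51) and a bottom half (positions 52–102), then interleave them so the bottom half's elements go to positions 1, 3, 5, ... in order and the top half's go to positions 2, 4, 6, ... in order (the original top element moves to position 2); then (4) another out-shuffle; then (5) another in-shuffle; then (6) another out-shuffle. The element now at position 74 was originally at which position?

Undo the operations in reverse order, starting from position 74:
  undo op 6 (out-shuffle, from bottom half): 74 ← 88
  undo op 5 (in-shuffle, from top half): 88 ← 44
  undo op 4 (out-shuffle, from bottom half): 44 ← 73
  undo op 3 (in-shuffle, from bottom half): 73 ← 88
  undo op 2 (out-shuffle, from bottom half): 88 ← 95
  undo op 1 (cut 43): 95 ← 36
So the element at position 74 came from original position 36.

36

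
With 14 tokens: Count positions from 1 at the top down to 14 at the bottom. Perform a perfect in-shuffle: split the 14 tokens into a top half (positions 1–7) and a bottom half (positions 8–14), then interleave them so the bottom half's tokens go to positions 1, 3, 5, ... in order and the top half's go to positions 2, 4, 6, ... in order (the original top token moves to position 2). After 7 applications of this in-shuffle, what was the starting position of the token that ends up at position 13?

11

Work backwards from position 13, undoing one in-shuffle at a time:
13 ← 14 ← 7 ← 11 ← 13 ← 14 ← 7 ← 11
So the token now at position 13 started at position 11.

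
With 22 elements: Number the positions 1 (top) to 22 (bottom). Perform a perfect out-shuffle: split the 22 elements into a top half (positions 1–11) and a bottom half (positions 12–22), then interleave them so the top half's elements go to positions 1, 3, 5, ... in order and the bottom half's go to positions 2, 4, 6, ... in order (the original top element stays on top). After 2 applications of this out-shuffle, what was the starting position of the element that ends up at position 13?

4

Work backwards from position 13, undoing one out-shuffle at a time:
13 ← 7 ← 4
So the element now at position 13 started at position 4.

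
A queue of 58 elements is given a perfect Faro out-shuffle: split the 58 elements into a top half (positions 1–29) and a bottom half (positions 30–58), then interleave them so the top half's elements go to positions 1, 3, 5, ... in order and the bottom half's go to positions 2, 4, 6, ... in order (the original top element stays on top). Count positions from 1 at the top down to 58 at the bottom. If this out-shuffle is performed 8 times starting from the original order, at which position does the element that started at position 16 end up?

22

Track the element's position through each out-shuffle:
16 → 31 → 4 → 7 → 13 → 25 → 49 → 40 → 22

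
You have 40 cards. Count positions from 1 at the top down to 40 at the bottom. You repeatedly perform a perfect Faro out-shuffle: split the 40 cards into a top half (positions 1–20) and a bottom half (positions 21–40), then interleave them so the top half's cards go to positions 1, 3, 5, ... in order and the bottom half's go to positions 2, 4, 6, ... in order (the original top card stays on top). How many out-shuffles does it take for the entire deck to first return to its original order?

12

The out-shuffle permutes the 40 positions with cycle lengths [1, 1, 2, 12, 12, 12].
Every card is home exactly when every cycle has completed a whole number of laps, i.e. after lcm(1, 2, 12) = 12 out-shuffles.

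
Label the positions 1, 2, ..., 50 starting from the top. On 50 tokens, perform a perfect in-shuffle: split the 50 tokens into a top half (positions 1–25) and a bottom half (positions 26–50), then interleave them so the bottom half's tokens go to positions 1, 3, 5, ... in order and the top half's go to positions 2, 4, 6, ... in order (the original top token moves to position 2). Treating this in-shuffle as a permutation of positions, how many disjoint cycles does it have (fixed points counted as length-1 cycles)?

Trace each unvisited position around until it returns:
(1 2 4 8 16 32 13 26) (3 6 12 24 48 45 39 27) (5 10 20 40 29 7 14 28) (9 18 36 21 42 33 15 30) (11 22 44 37 23 46 41 31) (17 34) (19 38 25 50 49 47 43 35)
7 cycles in total.

7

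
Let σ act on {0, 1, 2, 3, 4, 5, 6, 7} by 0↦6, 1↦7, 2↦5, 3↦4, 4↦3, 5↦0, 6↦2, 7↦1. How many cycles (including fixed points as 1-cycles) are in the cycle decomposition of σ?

Cycle decomposition: (0 6 2 5) (1 7) (3 4).
3 cycles.

3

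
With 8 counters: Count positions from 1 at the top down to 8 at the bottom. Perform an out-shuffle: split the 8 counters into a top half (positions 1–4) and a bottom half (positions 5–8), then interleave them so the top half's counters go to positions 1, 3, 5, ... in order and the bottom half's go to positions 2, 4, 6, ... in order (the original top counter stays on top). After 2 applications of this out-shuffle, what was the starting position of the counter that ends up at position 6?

4

Work backwards from position 6, undoing one out-shuffle at a time:
6 ← 7 ← 4
So the counter now at position 6 started at position 4.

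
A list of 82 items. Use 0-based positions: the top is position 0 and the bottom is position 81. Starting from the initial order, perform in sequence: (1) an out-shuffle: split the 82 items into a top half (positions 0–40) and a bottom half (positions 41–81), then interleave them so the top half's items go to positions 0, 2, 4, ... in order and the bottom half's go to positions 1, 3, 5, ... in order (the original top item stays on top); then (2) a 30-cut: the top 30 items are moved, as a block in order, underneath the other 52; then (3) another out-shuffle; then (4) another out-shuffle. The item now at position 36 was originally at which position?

Undo the operations in reverse order, starting from position 36:
  undo op 4 (out-shuffle, from top half): 36 ← 18
  undo op 3 (out-shuffle, from top half): 18 ← 9
  undo op 2 (cut 30): 9 ← 39
  undo op 1 (out-shuffle, from bottom half): 39 ← 60
So the item at position 36 came from original position 60.

60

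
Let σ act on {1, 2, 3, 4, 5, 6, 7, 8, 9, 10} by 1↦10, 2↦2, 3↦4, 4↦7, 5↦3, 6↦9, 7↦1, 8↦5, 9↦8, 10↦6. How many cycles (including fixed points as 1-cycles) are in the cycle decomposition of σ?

2

Cycle decomposition: (1 10 6 9 8 5 3 4 7) (2).
2 cycles.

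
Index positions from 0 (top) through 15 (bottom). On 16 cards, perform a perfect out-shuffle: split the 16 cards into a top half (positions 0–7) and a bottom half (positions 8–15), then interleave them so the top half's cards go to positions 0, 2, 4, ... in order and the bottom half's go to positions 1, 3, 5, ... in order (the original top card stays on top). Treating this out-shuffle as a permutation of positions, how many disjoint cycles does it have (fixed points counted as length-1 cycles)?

6

Trace each unvisited position around until it returns:
(0) (1 2 4 8) (3 6 12 9) (5 10) (7 14 13 11) (15)
6 cycles in total.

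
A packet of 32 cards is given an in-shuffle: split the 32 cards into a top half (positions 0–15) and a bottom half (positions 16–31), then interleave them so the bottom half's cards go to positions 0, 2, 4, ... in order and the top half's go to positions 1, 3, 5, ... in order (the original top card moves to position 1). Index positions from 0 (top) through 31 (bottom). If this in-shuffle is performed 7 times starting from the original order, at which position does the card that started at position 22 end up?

6

Track the card's position through each in-shuffle:
22 → 12 → 25 → 18 → 4 → 9 → 19 → 6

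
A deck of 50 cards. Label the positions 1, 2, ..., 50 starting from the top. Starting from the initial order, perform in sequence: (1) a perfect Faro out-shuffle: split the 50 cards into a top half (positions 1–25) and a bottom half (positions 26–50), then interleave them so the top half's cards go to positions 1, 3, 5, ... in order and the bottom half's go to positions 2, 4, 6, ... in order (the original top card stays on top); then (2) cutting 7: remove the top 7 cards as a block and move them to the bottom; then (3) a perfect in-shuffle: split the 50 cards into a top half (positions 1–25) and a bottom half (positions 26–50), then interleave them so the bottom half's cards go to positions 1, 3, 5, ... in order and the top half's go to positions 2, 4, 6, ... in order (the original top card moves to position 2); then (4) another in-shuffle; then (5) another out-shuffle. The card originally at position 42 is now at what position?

11

Track the card from position 42 forward through each operation:
  after op 1 (out-shuffle): 42 → 34
  after op 2 (cut 7): 34 → 27
  after op 3 (in-shuffle): 27 → 3
  after op 4 (in-shuffle): 3 → 6
  after op 5 (out-shuffle): 6 → 11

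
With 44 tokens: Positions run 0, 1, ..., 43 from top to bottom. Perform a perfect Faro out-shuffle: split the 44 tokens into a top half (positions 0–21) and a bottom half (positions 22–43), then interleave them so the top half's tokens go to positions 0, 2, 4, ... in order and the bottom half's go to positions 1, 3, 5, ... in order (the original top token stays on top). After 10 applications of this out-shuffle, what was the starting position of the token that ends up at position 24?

40

Work backwards from position 24, undoing one out-shuffle at a time:
24 ← 12 ← 6 ← 3 ← 23 ← 33 ← 38 ← 19 ← 31 ← 37 ← 40
So the token now at position 24 started at position 40.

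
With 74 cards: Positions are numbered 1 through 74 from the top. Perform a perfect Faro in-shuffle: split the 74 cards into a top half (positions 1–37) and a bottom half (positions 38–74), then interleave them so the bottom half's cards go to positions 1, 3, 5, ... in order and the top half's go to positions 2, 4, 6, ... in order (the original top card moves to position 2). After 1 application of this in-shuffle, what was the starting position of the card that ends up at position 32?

Work backwards from position 32, undoing one in-shuffle at a time:
32 ← 16
So the card now at position 32 started at position 16.

16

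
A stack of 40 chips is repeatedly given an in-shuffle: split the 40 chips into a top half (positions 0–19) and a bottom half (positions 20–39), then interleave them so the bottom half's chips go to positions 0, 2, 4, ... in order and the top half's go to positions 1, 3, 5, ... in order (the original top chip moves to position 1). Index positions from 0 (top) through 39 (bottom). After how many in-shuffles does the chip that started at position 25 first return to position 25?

20

Follow position 25 under repeated in-shuffles:
25 → 10 → 21 → 2 → 5 → 11 → 23 → 6 → 13 → 27 → 14 → 29 → 18 → 37 → 34 → 28 → 16 → 33 → 26 → 12 → 25
It first returns after 20 in-shuffles.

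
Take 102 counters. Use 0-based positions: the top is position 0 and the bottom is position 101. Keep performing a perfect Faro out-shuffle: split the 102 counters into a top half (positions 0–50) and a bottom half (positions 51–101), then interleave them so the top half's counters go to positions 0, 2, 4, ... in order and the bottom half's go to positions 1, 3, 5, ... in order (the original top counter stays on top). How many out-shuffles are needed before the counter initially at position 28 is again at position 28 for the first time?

Follow position 28 under repeated out-shuffles:
28 → 56 → 11 → 22 → 44 → 88 → 75 → 49 → ... → 28 (length 100)
It first returns after 100 out-shuffles.

100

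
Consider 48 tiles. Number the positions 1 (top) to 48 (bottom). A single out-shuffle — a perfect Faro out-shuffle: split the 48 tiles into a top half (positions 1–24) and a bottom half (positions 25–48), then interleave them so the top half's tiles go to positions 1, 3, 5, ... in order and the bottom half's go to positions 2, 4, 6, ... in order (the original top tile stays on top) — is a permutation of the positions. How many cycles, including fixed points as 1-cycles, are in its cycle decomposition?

Trace each unvisited position around until it returns:
(1) (2 3 5 9 17 33 ... len 23) (6 11 21 41 34 20 ... len 23) (48)
4 cycles in total.

4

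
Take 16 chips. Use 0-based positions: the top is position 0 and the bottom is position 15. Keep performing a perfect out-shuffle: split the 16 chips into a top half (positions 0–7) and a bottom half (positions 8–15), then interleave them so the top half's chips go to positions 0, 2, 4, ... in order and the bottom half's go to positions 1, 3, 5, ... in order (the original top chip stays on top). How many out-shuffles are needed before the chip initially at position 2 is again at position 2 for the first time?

4

Follow position 2 under repeated out-shuffles:
2 → 4 → 8 → 1 → 2
It first returns after 4 out-shuffles.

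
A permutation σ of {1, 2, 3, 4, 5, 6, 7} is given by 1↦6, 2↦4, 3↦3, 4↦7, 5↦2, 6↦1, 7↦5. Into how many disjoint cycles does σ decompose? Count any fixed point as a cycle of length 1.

3

Cycle decomposition: (1 6) (2 4 7 5) (3).
3 cycles.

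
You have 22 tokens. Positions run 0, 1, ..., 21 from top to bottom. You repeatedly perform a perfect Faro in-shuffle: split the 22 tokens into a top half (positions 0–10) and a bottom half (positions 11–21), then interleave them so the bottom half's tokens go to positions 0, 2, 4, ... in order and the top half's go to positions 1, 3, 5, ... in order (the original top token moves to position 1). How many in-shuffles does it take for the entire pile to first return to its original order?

11

The in-shuffle permutes the 22 positions with cycle lengths [11, 11].
Every token is home exactly when every cycle has completed a whole number of laps, i.e. after lcm(11) = 11 in-shuffles.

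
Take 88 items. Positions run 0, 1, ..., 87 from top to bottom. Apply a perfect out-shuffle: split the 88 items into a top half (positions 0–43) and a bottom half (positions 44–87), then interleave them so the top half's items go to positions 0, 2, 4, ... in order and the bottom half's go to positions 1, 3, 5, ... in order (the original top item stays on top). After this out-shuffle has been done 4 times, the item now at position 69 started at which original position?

75

Work backwards from position 69, undoing one out-shuffle at a time:
69 ← 78 ← 39 ← 63 ← 75
So the item now at position 69 started at position 75.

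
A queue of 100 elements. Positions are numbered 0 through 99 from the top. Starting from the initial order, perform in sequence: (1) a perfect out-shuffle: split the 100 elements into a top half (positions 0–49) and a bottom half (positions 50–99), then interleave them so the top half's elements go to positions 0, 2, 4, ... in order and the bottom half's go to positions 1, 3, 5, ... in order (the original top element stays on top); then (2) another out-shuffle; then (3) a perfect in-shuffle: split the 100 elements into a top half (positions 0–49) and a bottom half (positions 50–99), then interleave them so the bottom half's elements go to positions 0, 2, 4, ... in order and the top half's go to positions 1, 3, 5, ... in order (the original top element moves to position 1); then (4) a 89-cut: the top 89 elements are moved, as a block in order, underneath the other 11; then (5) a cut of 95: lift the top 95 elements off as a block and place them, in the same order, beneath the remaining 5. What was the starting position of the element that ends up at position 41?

3

Undo the operations in reverse order, starting from position 41:
  undo op 5 (cut 95): 41 ← 36
  undo op 4 (cut 89): 36 ← 25
  undo op 3 (in-shuffle, from top half): 25 ← 12
  undo op 2 (out-shuffle, from top half): 12 ← 6
  undo op 1 (out-shuffle, from top half): 6 ← 3
So the element at position 41 came from original position 3.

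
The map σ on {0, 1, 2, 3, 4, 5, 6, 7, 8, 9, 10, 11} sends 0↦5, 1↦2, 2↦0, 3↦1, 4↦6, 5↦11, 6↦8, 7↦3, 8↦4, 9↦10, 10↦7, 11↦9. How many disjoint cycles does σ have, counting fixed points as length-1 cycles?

Cycle decomposition: (0 5 11 9 10 7 3 1 2) (4 6 8).
2 cycles.

2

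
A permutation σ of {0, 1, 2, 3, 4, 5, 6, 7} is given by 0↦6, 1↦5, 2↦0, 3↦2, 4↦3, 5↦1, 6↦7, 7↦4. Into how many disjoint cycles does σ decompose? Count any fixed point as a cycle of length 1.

2

Cycle decomposition: (0 6 7 4 3 2) (1 5).
2 cycles.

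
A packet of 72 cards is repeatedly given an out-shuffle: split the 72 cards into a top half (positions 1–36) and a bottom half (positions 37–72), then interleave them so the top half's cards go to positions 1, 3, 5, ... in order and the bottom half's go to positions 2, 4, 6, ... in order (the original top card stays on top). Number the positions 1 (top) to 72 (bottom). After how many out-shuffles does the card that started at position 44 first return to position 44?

35

Follow position 44 under repeated out-shuffles:
44 → 16 → 31 → 61 → 50 → 28 → 55 → 38 → ... → 44 (length 35)
It first returns after 35 out-shuffles.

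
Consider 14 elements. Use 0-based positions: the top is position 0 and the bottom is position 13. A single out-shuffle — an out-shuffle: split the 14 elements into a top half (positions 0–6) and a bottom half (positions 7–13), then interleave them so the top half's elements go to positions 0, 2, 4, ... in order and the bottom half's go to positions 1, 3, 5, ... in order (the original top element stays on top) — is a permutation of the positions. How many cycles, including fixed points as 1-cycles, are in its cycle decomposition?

3

Trace each unvisited position around until it returns:
(0) (1 2 4 8 3 6 ... len 12) (13)
3 cycles in total.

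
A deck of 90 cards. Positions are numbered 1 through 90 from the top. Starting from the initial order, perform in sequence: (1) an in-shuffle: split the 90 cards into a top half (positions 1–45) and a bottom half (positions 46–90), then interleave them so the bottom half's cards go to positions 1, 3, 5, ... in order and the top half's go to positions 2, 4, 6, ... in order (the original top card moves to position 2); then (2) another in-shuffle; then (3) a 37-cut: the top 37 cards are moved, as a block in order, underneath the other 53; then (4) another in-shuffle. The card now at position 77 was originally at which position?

Undo the operations in reverse order, starting from position 77:
  undo op 4 (in-shuffle, from bottom half): 77 ← 84
  undo op 3 (cut 37): 84 ← 31
  undo op 2 (in-shuffle, from bottom half): 31 ← 61
  undo op 1 (in-shuffle, from bottom half): 61 ← 76
So the card at position 77 came from original position 76.

76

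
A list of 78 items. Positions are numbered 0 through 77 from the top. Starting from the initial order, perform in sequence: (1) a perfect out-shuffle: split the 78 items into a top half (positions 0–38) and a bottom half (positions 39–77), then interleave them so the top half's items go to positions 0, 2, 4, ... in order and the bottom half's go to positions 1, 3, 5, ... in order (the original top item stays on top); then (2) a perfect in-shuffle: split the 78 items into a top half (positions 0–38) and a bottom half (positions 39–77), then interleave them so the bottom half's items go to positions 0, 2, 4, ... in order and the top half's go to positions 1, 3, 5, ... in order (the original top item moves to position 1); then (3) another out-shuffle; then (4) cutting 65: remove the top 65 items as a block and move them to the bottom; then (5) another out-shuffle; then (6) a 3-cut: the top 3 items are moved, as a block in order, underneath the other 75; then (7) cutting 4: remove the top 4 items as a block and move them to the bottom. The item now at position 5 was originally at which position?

38

Undo the operations in reverse order, starting from position 5:
  undo op 7 (cut 4): 5 ← 9
  undo op 6 (cut 3): 9 ← 12
  undo op 5 (out-shuffle, from top half): 12 ← 6
  undo op 4 (cut 65): 6 ← 71
  undo op 3 (out-shuffle, from bottom half): 71 ← 74
  undo op 2 (in-shuffle, from bottom half): 74 ← 76
  undo op 1 (out-shuffle, from top half): 76 ← 38
So the item at position 5 came from original position 38.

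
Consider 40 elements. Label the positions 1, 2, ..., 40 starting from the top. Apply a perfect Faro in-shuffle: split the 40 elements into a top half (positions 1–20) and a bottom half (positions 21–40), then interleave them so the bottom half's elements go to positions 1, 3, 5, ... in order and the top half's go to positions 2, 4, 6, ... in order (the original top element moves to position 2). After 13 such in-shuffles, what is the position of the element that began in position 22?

Track position through each in-shuffle: 22 → 3 → 6 → 12 → 24 → ... (continuing for 13 shuffles total) → 29.

29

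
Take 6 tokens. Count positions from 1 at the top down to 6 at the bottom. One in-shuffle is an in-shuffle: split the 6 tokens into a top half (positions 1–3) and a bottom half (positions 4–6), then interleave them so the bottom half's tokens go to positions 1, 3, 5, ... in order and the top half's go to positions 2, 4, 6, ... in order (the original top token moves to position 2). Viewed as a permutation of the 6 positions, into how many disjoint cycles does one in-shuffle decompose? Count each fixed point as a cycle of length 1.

2

Trace each unvisited position around until it returns:
(1 2 4) (3 6 5)
2 cycles in total.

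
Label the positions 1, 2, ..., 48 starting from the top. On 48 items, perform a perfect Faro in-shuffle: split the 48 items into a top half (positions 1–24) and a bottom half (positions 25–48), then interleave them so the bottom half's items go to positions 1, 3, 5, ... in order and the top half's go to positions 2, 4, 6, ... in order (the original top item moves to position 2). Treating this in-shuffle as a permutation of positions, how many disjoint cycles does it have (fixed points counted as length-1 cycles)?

4

Trace each unvisited position around until it returns:
(1 2 4 8 16 32 ... len 21) (3 6 12 24 48 47 ... len 21) (7 14 28) (21 42 35)
4 cycles in total.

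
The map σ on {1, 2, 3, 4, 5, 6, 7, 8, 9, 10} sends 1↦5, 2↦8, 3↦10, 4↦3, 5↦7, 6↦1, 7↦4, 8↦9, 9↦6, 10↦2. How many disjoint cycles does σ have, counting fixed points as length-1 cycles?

1

Cycle decomposition: (1 5 7 4 3 10 2 8 9 6).
1 cycle.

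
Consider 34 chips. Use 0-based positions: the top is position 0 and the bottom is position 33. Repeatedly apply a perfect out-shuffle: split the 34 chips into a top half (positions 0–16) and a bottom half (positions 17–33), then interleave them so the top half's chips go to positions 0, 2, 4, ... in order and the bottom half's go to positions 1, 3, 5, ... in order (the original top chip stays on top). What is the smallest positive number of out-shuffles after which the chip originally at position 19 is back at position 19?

Follow position 19 under repeated out-shuffles:
19 → 5 → 10 → 20 → 7 → 14 → 28 → 23 → 13 → 26 → 19
It first returns after 10 out-shuffles.

10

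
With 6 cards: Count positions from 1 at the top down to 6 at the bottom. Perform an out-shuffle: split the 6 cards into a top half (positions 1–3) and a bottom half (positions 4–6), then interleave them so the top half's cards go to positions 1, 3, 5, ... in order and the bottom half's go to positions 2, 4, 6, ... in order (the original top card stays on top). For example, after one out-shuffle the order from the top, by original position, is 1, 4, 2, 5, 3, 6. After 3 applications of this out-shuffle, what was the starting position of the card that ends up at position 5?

Work backwards from position 5, undoing one out-shuffle at a time:
5 ← 3 ← 2 ← 4
So the card now at position 5 started at position 4.

4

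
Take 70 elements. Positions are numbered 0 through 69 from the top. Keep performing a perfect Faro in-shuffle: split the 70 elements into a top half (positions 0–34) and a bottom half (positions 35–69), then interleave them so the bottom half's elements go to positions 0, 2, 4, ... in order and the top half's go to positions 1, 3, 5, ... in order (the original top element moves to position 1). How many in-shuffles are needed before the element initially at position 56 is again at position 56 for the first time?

35

Follow position 56 under repeated in-shuffles:
56 → 42 → 14 → 29 → 59 → 48 → 26 → 53 → ... → 56 (length 35)
It first returns after 35 in-shuffles.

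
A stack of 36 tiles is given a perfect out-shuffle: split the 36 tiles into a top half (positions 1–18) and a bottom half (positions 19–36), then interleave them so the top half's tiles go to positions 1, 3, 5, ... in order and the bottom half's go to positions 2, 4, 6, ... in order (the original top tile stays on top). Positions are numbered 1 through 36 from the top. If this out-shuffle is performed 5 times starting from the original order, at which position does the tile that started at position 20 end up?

14

Track the tile's position through each out-shuffle:
20 → 4 → 7 → 13 → 25 → 14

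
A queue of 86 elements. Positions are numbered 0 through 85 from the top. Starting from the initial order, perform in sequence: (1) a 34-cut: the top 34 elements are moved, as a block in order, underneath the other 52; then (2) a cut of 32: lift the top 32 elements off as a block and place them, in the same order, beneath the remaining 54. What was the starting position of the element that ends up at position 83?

Undo the operations in reverse order, starting from position 83:
  undo op 2 (cut 32): 83 ← 29
  undo op 1 (cut 34): 29 ← 63
So the element at position 83 came from original position 63.

63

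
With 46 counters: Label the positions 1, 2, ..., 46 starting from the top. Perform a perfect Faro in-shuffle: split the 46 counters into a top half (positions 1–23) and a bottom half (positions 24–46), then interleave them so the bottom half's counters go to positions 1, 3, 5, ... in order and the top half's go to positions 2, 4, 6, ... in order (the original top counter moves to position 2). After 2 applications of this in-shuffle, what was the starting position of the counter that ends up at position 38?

Work backwards from position 38, undoing one in-shuffle at a time:
38 ← 19 ← 33
So the counter now at position 38 started at position 33.

33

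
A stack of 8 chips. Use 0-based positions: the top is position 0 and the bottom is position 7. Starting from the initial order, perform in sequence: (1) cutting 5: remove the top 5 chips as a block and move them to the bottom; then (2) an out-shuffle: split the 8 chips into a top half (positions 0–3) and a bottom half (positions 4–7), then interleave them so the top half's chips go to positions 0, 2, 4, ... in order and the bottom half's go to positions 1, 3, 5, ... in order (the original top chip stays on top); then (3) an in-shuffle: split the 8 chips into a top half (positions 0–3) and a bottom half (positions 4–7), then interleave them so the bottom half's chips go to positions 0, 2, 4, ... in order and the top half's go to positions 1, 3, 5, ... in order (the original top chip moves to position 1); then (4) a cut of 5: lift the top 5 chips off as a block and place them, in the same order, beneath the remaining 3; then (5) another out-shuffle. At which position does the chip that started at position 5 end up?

Track the chip from position 5 forward through each operation:
  after op 1 (cut 5): 5 → 0
  after op 2 (out-shuffle): 0 → 0
  after op 3 (in-shuffle): 0 → 1
  after op 4 (cut 5): 1 → 4
  after op 5 (out-shuffle): 4 → 1

1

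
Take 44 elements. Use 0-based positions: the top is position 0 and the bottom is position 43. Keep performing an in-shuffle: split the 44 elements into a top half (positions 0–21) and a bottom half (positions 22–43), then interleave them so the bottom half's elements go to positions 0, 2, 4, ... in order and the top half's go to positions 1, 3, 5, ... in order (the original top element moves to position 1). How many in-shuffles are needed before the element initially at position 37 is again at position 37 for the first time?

12

Follow position 37 under repeated in-shuffles:
37 → 30 → 16 → 33 → 22 → 0 → 1 → 3 → 7 → 15 → 31 → 18 → 37
It first returns after 12 in-shuffles.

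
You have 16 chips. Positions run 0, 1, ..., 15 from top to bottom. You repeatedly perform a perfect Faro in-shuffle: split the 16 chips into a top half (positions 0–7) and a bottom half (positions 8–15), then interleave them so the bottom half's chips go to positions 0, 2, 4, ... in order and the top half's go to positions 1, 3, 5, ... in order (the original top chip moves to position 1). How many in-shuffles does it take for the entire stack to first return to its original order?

8

The in-shuffle permutes the 16 positions with cycle lengths [8, 8].
Every chip is home exactly when every cycle has completed a whole number of laps, i.e. after lcm(8) = 8 in-shuffles.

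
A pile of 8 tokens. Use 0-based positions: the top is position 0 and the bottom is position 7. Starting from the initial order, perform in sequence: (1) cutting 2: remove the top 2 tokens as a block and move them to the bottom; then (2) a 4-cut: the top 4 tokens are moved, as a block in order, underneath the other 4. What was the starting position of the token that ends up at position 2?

Undo the operations in reverse order, starting from position 2:
  undo op 2 (cut 4): 2 ← 6
  undo op 1 (cut 2): 6 ← 0
So the token at position 2 came from original position 0.

0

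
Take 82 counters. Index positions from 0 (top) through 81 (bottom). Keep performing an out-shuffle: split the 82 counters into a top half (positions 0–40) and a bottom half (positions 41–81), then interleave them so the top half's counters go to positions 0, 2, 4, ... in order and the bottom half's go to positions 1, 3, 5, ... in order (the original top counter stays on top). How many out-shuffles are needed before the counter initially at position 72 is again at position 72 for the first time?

6

Follow position 72 under repeated out-shuffles:
72 → 63 → 45 → 9 → 18 → 36 → 72
It first returns after 6 out-shuffles.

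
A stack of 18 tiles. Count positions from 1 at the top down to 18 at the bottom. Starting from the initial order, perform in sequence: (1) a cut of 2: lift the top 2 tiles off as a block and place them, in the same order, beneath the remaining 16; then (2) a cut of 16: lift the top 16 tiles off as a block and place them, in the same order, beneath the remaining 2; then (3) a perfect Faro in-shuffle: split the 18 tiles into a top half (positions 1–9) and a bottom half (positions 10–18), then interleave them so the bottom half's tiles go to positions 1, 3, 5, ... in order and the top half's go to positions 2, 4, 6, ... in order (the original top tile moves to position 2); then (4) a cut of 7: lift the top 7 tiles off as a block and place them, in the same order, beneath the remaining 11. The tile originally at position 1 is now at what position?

Track the tile from position 1 forward through each operation:
  after op 1 (cut 2): 1 → 17
  after op 2 (cut 16): 17 → 1
  after op 3 (in-shuffle): 1 → 2
  after op 4 (cut 7): 2 → 13

13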